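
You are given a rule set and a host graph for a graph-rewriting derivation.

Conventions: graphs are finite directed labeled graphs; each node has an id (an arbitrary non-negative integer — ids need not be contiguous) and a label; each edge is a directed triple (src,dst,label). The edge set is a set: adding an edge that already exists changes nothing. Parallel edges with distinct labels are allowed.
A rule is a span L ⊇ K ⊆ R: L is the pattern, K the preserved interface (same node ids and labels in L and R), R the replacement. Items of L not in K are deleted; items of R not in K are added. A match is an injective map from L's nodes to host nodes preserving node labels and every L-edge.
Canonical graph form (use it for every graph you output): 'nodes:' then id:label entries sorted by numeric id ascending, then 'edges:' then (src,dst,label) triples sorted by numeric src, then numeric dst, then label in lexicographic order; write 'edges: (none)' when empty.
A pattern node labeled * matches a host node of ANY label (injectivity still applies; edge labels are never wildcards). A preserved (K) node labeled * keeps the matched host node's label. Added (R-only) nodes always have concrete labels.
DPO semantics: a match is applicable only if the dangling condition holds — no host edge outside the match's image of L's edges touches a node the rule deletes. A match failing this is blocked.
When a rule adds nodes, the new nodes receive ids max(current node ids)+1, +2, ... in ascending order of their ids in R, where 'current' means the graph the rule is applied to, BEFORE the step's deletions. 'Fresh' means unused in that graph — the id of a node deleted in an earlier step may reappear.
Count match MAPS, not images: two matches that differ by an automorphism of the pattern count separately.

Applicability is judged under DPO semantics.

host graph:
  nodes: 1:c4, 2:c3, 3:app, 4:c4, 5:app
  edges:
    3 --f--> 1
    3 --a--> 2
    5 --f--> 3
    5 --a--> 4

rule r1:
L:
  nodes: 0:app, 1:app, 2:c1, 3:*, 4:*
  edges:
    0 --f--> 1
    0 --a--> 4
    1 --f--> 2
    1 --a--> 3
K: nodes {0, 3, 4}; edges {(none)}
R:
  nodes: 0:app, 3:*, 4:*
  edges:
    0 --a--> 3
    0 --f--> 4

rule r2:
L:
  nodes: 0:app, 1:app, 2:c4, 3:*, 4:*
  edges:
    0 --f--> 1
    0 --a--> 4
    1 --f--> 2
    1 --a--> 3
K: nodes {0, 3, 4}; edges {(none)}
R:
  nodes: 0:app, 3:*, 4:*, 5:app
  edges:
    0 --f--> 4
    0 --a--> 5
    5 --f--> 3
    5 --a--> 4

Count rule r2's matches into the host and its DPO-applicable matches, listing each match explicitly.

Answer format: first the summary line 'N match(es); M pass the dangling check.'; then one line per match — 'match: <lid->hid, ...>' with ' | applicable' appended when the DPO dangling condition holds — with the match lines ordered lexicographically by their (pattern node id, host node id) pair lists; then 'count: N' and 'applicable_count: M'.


1 match(es); 1 pass the dangling check.
match: 0->5, 1->3, 2->1, 3->2, 4->4 | applicable
count: 1
applicable_count: 1


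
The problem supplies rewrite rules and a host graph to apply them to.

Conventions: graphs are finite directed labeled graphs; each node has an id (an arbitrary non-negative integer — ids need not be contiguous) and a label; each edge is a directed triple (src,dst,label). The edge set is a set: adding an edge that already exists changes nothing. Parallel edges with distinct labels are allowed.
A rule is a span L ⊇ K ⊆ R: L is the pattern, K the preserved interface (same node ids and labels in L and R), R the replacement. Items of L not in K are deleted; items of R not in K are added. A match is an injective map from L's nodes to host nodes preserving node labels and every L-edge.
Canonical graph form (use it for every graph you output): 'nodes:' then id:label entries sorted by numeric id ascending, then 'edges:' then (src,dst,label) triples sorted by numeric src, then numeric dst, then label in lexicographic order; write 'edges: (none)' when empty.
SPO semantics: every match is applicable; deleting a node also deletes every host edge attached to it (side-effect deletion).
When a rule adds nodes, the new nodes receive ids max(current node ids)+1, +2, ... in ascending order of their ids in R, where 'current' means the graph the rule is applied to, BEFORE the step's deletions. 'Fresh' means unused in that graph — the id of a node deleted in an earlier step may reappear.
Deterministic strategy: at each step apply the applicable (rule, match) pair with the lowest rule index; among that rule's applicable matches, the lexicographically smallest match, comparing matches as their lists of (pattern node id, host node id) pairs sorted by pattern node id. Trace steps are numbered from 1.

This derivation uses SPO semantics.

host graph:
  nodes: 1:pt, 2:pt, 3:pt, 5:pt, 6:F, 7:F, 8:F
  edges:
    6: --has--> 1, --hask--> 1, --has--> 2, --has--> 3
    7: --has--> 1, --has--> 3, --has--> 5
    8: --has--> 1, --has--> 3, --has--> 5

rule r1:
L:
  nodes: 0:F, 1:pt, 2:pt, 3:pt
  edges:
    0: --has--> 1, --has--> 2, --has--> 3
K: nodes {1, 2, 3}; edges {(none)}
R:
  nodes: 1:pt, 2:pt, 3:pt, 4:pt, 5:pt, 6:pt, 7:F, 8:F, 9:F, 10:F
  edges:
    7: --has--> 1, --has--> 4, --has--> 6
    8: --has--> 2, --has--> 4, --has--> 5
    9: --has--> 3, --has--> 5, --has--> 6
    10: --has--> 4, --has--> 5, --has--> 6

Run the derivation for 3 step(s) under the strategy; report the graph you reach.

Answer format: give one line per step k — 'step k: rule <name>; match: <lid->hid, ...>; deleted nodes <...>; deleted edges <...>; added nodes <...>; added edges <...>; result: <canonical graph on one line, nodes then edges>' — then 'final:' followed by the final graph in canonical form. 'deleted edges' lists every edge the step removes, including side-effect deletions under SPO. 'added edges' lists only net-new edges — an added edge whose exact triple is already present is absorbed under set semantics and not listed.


step 1: rule r1; match: 0->6, 1->1, 2->2, 3->3; deleted nodes 6; deleted edges (6,1,has); (6,1,hask); (6,2,has); (6,3,has); added nodes 9, 10, 11, 12, 13, 14, 15; added edges (12,1,has); (12,9,has); (12,11,has); (13,2,has); (13,9,has); (13,10,has); (14,3,has); (14,10,has); (14,11,has); (15,9,has); (15,10,has); (15,11,has); result: nodes: 1:pt, 2:pt, 3:pt, 5:pt, 7:F, 8:F, 9:pt, 10:pt, 11:pt, 12:F, 13:F, 14:F, 15:F edges: (7,1,has); (7,3,has); (7,5,has); (8,1,has); (8,3,has); (8,5,has); (12,1,has); (12,9,has); (12,11,has); (13,2,has); (13,9,has); (13,10,has); (14,3,has); (14,10,has); (14,11,has); (15,9,has); (15,10,has); (15,11,has)
step 2: rule r1; match: 0->7, 1->1, 2->3, 3->5; deleted nodes 7; deleted edges (7,1,has); (7,3,has); (7,5,has); added nodes 16, 17, 18, 19, 20, 21, 22; added edges (19,1,has); (19,16,has); (19,18,has); (20,3,has); (20,16,has); (20,17,has); (21,5,has); (21,17,has); (21,18,has); (22,16,has); (22,17,has); (22,18,has); result: nodes: 1:pt, 2:pt, 3:pt, 5:pt, 8:F, 9:pt, 10:pt, 11:pt, 12:F, 13:F, 14:F, 15:F, 16:pt, 17:pt, 18:pt, 19:F, 20:F, 21:F, 22:F edges: (8,1,has); (8,3,has); (8,5,has); (12,1,has); (12,9,has); (12,11,has); (13,2,has); (13,9,has); (13,10,has); (14,3,has); (14,10,has); (14,11,has); (15,9,has); (15,10,has); (15,11,has); (19,1,has); (19,16,has); (19,18,has); (20,3,has); (20,16,has); (20,17,has); (21,5,has); (21,17,has); (21,18,has); (22,16,has); (22,17,has); (22,18,has)
step 3: rule r1; match: 0->8, 1->1, 2->3, 3->5; deleted nodes 8; deleted edges (8,1,has); (8,3,has); (8,5,has); added nodes 23, 24, 25, 26, 27, 28, 29; added edges (26,1,has); (26,23,has); (26,25,has); (27,3,has); (27,23,has); (27,24,has); (28,5,has); (28,24,has); (28,25,has); (29,23,has); (29,24,has); (29,25,has); result: nodes: 1:pt, 2:pt, 3:pt, 5:pt, 9:pt, 10:pt, 11:pt, 12:F, 13:F, 14:F, 15:F, 16:pt, 17:pt, 18:pt, 19:F, 20:F, 21:F, 22:F, 23:pt, 24:pt, 25:pt, 26:F, 27:F, 28:F, 29:F edges: (12,1,has); (12,9,has); (12,11,has); (13,2,has); (13,9,has); (13,10,has); (14,3,has); (14,10,has); (14,11,has); (15,9,has); (15,10,has); (15,11,has); (19,1,has); (19,16,has); (19,18,has); (20,3,has); (20,16,has); (20,17,has); (21,5,has); (21,17,has); (21,18,has); (22,16,has); (22,17,has); (22,18,has); (26,1,has); (26,23,has); (26,25,has); (27,3,has); (27,23,has); (27,24,has); (28,5,has); (28,24,has); (28,25,has); (29,23,has); (29,24,has); (29,25,has)
final:
nodes: 1:pt, 2:pt, 3:pt, 5:pt, 9:pt, 10:pt, 11:pt, 12:F, 13:F, 14:F, 15:F, 16:pt, 17:pt, 18:pt, 19:F, 20:F, 21:F, 22:F, 23:pt, 24:pt, 25:pt, 26:F, 27:F, 28:F, 29:F
edges: (12,1,has); (12,9,has); (12,11,has); (13,2,has); (13,9,has); (13,10,has); (14,3,has); (14,10,has); (14,11,has); (15,9,has); (15,10,has); (15,11,has); (19,1,has); (19,16,has); (19,18,has); (20,3,has); (20,16,has); (20,17,has); (21,5,has); (21,17,has); (21,18,has); (22,16,has); (22,17,has); (22,18,has); (26,1,has); (26,23,has); (26,25,has); (27,3,has); (27,23,has); (27,24,has); (28,5,has); (28,24,has); (28,25,has); (29,23,has); (29,24,has); (29,25,has)


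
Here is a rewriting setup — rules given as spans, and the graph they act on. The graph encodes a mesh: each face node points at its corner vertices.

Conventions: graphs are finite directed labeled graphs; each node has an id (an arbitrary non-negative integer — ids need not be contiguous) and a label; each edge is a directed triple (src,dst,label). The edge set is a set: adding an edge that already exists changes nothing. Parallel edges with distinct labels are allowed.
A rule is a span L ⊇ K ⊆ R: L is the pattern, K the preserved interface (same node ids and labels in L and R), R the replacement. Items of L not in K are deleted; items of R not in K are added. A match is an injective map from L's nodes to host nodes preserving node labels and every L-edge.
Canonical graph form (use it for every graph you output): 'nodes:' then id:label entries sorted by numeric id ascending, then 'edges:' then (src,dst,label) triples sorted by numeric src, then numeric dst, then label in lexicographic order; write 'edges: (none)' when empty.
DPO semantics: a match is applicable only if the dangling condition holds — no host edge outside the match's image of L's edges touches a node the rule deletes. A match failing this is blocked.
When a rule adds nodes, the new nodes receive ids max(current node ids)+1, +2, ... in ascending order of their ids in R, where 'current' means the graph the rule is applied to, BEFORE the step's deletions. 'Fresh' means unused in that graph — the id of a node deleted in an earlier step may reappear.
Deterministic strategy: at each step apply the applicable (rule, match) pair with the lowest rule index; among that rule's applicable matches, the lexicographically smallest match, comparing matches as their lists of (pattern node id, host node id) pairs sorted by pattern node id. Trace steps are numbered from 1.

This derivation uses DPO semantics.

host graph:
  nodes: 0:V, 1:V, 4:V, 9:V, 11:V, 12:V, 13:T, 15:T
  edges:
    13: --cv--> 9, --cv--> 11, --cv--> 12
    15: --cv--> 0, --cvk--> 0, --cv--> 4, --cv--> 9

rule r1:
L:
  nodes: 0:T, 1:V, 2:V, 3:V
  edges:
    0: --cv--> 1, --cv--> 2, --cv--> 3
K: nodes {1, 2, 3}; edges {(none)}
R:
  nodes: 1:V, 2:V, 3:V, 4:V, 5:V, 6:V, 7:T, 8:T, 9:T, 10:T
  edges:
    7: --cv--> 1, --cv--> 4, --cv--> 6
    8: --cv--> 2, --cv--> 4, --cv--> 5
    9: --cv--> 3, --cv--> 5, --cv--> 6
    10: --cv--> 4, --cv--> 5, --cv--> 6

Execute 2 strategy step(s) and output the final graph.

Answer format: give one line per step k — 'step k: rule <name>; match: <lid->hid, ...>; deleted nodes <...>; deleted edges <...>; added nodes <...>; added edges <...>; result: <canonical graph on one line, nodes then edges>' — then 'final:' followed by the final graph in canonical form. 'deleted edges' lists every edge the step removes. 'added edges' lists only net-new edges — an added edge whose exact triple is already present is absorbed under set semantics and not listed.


step 1: rule r1; match: 0->13, 1->9, 2->11, 3->12; deleted nodes 13; deleted edges (13,9,cv); (13,11,cv); (13,12,cv); added nodes 16, 17, 18, 19, 20, 21, 22; added edges (19,9,cv); (19,16,cv); (19,18,cv); (20,11,cv); (20,16,cv); (20,17,cv); (21,12,cv); (21,17,cv); (21,18,cv); (22,16,cv); (22,17,cv); (22,18,cv); result: nodes: 0:V, 1:V, 4:V, 9:V, 11:V, 12:V, 15:T, 16:V, 17:V, 18:V, 19:T, 20:T, 21:T, 22:T edges: (15,0,cv); (15,0,cvk); (15,4,cv); (15,9,cv); (19,9,cv); (19,16,cv); (19,18,cv); (20,11,cv); (20,16,cv); (20,17,cv); (21,12,cv); (21,17,cv); (21,18,cv); (22,16,cv); (22,17,cv); (22,18,cv)
step 2: rule r1; match: 0->19, 1->9, 2->16, 3->18; deleted nodes 19; deleted edges (19,9,cv); (19,16,cv); (19,18,cv); added nodes 23, 24, 25, 26, 27, 28, 29; added edges (26,9,cv); (26,23,cv); (26,25,cv); (27,16,cv); (27,23,cv); (27,24,cv); (28,18,cv); (28,24,cv); (28,25,cv); (29,23,cv); (29,24,cv); (29,25,cv); result: nodes: 0:V, 1:V, 4:V, 9:V, 11:V, 12:V, 15:T, 16:V, 17:V, 18:V, 20:T, 21:T, 22:T, 23:V, 24:V, 25:V, 26:T, 27:T, 28:T, 29:T edges: (15,0,cv); (15,0,cvk); (15,4,cv); (15,9,cv); (20,11,cv); (20,16,cv); (20,17,cv); (21,12,cv); (21,17,cv); (21,18,cv); (22,16,cv); (22,17,cv); (22,18,cv); (26,9,cv); (26,23,cv); (26,25,cv); (27,16,cv); (27,23,cv); (27,24,cv); (28,18,cv); (28,24,cv); (28,25,cv); (29,23,cv); (29,24,cv); (29,25,cv)
final:
nodes: 0:V, 1:V, 4:V, 9:V, 11:V, 12:V, 15:T, 16:V, 17:V, 18:V, 20:T, 21:T, 22:T, 23:V, 24:V, 25:V, 26:T, 27:T, 28:T, 29:T
edges: (15,0,cv); (15,0,cvk); (15,4,cv); (15,9,cv); (20,11,cv); (20,16,cv); (20,17,cv); (21,12,cv); (21,17,cv); (21,18,cv); (22,16,cv); (22,17,cv); (22,18,cv); (26,9,cv); (26,23,cv); (26,25,cv); (27,16,cv); (27,23,cv); (27,24,cv); (28,18,cv); (28,24,cv); (28,25,cv); (29,23,cv); (29,24,cv); (29,25,cv)


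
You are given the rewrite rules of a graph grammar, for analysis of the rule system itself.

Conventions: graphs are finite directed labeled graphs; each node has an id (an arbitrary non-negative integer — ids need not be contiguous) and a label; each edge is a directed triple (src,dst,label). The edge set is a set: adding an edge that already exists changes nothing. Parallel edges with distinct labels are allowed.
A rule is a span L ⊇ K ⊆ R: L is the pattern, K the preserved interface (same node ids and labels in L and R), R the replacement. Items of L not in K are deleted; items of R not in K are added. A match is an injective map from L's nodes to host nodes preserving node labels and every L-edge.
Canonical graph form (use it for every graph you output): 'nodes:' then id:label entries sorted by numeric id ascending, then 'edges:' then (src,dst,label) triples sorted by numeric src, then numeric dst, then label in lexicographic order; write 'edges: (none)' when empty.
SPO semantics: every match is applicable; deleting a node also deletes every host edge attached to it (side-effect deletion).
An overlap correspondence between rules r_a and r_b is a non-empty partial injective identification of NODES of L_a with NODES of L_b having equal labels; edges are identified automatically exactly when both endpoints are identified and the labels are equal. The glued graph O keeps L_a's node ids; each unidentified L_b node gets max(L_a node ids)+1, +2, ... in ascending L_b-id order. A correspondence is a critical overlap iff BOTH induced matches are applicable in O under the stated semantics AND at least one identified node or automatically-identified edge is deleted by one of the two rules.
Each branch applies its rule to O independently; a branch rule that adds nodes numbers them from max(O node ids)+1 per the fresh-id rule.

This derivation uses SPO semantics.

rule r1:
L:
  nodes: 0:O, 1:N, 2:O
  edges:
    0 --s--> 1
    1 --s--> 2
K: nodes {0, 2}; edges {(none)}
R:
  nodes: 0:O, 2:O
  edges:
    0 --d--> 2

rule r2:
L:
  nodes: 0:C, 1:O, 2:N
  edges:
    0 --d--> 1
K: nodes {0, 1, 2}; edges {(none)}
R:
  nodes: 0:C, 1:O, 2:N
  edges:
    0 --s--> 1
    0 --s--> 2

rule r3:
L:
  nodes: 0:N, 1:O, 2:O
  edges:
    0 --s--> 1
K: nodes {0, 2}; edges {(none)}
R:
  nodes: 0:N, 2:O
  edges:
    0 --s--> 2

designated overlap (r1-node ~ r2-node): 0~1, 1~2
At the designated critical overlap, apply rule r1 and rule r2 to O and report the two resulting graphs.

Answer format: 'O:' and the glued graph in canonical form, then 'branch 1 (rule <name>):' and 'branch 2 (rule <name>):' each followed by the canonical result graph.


O:
nodes: 0:O, 1:N, 2:O, 3:C
edges: (0,1,s); (1,2,s); (3,0,d)
branch 1 (rule r1):
nodes: 0:O, 2:O, 3:C
edges: (0,2,d); (3,0,d)
branch 2 (rule r2):
nodes: 0:O, 1:N, 2:O, 3:C
edges: (0,1,s); (1,2,s); (3,0,s); (3,1,s)


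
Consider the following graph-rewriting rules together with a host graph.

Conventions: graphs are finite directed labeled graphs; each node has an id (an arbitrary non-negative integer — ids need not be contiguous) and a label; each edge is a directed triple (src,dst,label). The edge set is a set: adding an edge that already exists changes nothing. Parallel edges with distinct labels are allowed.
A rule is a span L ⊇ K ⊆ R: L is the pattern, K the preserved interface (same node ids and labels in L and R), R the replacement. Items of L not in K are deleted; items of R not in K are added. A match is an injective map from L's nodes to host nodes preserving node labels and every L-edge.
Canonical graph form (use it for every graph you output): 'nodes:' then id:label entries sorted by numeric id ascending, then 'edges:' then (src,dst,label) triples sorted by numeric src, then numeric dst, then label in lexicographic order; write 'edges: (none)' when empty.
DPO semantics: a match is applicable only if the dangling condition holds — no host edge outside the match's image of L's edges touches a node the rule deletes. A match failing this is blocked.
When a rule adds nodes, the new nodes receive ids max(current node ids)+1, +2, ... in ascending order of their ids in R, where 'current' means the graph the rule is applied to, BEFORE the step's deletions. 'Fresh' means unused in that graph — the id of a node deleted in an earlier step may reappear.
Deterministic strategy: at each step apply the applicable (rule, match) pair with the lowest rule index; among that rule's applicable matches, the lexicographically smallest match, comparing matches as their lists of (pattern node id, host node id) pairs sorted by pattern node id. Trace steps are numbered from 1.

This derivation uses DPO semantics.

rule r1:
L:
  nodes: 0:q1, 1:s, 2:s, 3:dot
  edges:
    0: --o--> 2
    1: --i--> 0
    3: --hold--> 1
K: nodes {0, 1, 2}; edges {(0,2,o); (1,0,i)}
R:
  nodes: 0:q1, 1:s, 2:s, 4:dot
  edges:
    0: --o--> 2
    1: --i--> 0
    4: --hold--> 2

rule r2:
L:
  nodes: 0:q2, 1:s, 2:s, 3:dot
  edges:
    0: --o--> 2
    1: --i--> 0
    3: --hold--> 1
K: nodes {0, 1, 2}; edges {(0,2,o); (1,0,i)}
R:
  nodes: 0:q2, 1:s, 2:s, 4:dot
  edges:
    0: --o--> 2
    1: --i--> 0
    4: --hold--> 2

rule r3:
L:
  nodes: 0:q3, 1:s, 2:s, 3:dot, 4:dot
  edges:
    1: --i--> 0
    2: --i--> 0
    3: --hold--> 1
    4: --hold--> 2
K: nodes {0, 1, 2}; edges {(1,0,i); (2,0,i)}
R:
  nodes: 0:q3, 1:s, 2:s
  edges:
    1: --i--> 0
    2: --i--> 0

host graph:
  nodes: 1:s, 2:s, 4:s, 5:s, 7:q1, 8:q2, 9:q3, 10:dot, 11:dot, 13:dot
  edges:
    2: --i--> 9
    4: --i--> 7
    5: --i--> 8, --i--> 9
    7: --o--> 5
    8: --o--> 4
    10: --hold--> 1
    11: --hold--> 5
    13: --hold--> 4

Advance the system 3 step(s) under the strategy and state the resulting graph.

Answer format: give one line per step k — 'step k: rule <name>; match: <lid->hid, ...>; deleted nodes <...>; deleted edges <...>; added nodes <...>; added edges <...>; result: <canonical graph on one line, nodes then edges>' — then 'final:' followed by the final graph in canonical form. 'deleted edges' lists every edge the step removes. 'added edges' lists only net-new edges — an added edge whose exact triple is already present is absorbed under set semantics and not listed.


step 1: rule r1; match: 0->7, 1->4, 2->5, 3->13; deleted nodes 13; deleted edges (13,4,hold); added nodes 14; added edges (14,5,hold); result: nodes: 1:s, 2:s, 4:s, 5:s, 7:q1, 8:q2, 9:q3, 10:dot, 11:dot, 14:dot edges: (2,9,i); (4,7,i); (5,8,i); (5,9,i); (7,5,o); (8,4,o); (10,1,hold); (11,5,hold); (14,5,hold)
step 2: rule r2; match: 0->8, 1->5, 2->4, 3->11; deleted nodes 11; deleted edges (11,5,hold); added nodes 15; added edges (15,4,hold); result: nodes: 1:s, 2:s, 4:s, 5:s, 7:q1, 8:q2, 9:q3, 10:dot, 14:dot, 15:dot edges: (2,9,i); (4,7,i); (5,8,i); (5,9,i); (7,5,o); (8,4,o); (10,1,hold); (14,5,hold); (15,4,hold)
step 3: rule r1; match: 0->7, 1->4, 2->5, 3->15; deleted nodes 15; deleted edges (15,4,hold); added nodes 16; added edges (16,5,hold); result: nodes: 1:s, 2:s, 4:s, 5:s, 7:q1, 8:q2, 9:q3, 10:dot, 14:dot, 16:dot edges: (2,9,i); (4,7,i); (5,8,i); (5,9,i); (7,5,o); (8,4,o); (10,1,hold); (14,5,hold); (16,5,hold)
final:
nodes: 1:s, 2:s, 4:s, 5:s, 7:q1, 8:q2, 9:q3, 10:dot, 14:dot, 16:dot
edges: (2,9,i); (4,7,i); (5,8,i); (5,9,i); (7,5,o); (8,4,o); (10,1,hold); (14,5,hold); (16,5,hold)


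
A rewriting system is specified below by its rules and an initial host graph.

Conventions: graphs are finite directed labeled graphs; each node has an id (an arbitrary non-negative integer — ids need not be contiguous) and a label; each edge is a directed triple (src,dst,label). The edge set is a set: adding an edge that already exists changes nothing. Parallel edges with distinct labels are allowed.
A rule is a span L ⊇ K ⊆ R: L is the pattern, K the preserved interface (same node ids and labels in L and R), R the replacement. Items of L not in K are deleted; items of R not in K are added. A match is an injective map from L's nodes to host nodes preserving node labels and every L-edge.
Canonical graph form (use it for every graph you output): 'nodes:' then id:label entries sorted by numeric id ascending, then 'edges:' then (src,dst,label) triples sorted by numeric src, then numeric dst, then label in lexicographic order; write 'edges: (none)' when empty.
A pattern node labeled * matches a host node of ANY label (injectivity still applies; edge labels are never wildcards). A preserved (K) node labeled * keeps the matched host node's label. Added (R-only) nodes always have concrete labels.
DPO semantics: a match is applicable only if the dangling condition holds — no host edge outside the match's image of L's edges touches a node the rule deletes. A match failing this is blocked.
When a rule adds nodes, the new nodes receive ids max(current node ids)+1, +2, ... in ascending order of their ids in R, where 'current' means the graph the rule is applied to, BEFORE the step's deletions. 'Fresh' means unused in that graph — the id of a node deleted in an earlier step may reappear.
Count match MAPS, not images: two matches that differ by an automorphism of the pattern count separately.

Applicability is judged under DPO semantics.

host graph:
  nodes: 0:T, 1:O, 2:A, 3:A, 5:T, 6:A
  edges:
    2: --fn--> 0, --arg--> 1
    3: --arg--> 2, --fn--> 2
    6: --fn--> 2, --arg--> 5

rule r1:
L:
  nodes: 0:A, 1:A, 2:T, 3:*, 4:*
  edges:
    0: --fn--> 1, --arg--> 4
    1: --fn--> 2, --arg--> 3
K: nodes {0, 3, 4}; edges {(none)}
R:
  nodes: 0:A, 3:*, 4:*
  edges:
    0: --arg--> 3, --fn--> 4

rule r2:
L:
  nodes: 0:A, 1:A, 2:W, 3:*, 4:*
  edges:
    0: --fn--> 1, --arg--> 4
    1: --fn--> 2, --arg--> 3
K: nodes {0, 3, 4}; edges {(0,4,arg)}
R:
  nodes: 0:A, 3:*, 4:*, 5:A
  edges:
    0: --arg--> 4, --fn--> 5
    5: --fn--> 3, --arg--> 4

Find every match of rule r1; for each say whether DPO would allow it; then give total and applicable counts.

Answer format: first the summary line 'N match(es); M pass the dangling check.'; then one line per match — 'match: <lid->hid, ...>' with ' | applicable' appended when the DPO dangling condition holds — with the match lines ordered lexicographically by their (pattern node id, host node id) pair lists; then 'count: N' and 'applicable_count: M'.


1 match(es); 0 pass the dangling check.
match: 0->6, 1->2, 2->0, 3->1, 4->5
count: 1
applicable_count: 0


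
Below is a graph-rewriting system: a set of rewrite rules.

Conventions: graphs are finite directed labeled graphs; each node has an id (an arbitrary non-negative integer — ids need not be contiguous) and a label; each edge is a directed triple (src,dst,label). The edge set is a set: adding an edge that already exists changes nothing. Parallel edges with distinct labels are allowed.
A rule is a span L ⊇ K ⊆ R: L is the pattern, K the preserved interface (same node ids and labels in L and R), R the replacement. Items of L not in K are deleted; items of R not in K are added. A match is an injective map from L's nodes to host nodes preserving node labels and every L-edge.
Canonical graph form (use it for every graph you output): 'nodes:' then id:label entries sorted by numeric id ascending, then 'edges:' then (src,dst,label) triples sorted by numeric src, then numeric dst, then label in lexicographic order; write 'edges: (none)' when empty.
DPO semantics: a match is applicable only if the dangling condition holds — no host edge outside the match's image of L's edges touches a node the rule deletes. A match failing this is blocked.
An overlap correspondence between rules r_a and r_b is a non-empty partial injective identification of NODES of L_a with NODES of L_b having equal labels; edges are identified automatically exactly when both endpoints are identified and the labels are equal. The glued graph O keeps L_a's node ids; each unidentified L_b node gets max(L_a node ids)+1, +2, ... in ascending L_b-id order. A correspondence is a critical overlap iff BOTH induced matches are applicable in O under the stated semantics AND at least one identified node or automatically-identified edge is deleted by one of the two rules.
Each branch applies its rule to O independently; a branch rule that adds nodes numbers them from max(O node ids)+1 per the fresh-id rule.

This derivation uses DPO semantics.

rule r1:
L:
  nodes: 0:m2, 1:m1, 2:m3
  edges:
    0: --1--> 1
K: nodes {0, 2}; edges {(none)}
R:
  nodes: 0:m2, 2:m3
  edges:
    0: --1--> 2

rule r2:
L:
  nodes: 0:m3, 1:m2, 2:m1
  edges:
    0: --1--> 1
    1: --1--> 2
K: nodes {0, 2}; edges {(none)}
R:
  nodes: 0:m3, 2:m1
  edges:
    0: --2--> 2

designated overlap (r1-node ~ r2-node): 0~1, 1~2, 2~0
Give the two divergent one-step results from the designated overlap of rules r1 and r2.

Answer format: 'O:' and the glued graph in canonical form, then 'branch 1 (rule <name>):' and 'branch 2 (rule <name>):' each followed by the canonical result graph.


O:
nodes: 0:m2, 1:m1, 2:m3
edges: (0,1,1); (2,0,1)
branch 1 (rule r1):
nodes: 0:m2, 2:m3
edges: (0,2,1); (2,0,1)
branch 2 (rule r2):
nodes: 1:m1, 2:m3
edges: (2,1,2)


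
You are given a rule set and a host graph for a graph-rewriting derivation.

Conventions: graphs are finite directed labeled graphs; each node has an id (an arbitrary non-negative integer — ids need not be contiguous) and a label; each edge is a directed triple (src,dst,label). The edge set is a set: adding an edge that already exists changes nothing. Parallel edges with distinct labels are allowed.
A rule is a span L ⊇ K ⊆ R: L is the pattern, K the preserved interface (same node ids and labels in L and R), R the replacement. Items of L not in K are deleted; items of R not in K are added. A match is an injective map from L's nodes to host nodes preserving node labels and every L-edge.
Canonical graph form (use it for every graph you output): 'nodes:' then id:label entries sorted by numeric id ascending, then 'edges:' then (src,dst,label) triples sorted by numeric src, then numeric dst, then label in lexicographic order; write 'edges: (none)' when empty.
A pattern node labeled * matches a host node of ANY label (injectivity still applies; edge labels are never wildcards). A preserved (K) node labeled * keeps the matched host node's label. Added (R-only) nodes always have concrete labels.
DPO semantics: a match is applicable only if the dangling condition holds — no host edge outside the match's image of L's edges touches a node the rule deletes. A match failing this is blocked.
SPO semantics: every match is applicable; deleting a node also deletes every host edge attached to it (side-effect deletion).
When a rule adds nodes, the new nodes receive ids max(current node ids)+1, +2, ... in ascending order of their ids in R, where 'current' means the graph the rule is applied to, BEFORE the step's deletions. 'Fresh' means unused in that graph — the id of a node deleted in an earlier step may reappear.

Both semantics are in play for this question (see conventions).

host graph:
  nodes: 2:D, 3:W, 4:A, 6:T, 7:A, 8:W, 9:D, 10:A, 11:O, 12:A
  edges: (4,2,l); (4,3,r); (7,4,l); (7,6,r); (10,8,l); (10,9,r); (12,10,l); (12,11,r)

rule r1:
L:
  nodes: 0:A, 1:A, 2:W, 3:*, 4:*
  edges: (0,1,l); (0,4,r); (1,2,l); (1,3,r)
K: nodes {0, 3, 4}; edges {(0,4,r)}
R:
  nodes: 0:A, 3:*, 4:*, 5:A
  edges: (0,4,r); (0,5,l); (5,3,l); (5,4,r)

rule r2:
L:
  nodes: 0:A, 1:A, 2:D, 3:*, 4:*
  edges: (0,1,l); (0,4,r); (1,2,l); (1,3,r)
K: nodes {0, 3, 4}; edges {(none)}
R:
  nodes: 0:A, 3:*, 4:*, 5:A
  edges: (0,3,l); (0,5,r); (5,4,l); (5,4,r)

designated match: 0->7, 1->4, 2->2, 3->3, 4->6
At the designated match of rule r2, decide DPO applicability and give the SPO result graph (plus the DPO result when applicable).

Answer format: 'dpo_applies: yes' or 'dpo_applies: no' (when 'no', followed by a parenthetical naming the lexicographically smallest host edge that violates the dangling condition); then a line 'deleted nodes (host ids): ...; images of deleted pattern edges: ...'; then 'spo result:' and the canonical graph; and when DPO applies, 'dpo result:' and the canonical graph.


dpo_applies: yes
deleted nodes (host ids): 2, 4; images of deleted pattern edges: (4,2,l); (4,3,r); (7,4,l); (7,6,r)
spo result:
nodes: 3:W, 6:T, 7:A, 8:W, 9:D, 10:A, 11:O, 12:A, 13:A
edges: (7,3,l); (7,13,r); (10,8,l); (10,9,r); (12,10,l); (12,11,r); (13,6,l); (13,6,r)
dpo result:
nodes: 3:W, 6:T, 7:A, 8:W, 9:D, 10:A, 11:O, 12:A, 13:A
edges: (7,3,l); (7,13,r); (10,8,l); (10,9,r); (12,10,l); (12,11,r); (13,6,l); (13,6,r)


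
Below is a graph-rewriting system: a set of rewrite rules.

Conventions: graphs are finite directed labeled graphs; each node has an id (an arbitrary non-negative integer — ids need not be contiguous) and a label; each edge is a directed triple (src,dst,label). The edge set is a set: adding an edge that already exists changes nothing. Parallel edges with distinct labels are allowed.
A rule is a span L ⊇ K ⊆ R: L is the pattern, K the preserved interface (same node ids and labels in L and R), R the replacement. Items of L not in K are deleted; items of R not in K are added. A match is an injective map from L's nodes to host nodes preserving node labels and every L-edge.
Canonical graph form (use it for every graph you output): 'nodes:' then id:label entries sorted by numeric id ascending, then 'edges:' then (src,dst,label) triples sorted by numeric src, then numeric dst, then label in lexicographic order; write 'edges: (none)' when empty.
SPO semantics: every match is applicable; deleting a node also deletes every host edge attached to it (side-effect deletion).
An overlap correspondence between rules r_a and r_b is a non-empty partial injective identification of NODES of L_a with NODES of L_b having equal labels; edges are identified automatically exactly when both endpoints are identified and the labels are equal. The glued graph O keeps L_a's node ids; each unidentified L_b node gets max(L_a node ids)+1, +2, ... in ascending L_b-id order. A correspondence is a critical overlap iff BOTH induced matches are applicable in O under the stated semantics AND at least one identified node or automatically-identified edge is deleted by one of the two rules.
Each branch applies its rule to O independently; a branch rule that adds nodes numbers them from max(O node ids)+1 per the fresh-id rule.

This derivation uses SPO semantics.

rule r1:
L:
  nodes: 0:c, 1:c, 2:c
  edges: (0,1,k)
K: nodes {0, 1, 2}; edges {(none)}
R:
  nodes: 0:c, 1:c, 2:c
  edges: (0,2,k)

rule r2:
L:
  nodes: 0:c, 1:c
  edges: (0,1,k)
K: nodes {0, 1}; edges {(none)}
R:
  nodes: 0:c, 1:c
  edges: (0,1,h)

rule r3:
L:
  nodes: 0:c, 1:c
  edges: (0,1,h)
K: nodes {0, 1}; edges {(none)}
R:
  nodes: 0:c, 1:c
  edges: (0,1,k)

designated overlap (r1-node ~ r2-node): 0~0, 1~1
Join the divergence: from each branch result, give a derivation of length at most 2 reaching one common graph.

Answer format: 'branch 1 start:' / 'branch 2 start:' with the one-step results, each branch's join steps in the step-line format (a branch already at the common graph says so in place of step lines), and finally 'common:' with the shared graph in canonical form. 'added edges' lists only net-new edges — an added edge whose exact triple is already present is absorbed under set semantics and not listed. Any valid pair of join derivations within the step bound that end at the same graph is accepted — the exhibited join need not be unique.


branch 1 start:
nodes: 0:c, 1:c, 2:c
edges: (0,2,k)
branch 2 start:
nodes: 0:c, 1:c, 2:c
edges: (0,1,h)
branch 1 step 1: rule r1; match: 0->0, 1->2, 2->1; deleted nodes (none); deleted edges (0,2,k); added nodes (none); added edges (0,1,k); result: nodes: 0:c, 1:c, 2:c edges: (0,1,k)
branch 2 step 1: rule r3; match: 0->0, 1->1; deleted nodes (none); deleted edges (0,1,h); added nodes (none); added edges (0,1,k); result: nodes: 0:c, 1:c, 2:c edges: (0,1,k)
common:
nodes: 0:c, 1:c, 2:c
edges: (0,1,k)


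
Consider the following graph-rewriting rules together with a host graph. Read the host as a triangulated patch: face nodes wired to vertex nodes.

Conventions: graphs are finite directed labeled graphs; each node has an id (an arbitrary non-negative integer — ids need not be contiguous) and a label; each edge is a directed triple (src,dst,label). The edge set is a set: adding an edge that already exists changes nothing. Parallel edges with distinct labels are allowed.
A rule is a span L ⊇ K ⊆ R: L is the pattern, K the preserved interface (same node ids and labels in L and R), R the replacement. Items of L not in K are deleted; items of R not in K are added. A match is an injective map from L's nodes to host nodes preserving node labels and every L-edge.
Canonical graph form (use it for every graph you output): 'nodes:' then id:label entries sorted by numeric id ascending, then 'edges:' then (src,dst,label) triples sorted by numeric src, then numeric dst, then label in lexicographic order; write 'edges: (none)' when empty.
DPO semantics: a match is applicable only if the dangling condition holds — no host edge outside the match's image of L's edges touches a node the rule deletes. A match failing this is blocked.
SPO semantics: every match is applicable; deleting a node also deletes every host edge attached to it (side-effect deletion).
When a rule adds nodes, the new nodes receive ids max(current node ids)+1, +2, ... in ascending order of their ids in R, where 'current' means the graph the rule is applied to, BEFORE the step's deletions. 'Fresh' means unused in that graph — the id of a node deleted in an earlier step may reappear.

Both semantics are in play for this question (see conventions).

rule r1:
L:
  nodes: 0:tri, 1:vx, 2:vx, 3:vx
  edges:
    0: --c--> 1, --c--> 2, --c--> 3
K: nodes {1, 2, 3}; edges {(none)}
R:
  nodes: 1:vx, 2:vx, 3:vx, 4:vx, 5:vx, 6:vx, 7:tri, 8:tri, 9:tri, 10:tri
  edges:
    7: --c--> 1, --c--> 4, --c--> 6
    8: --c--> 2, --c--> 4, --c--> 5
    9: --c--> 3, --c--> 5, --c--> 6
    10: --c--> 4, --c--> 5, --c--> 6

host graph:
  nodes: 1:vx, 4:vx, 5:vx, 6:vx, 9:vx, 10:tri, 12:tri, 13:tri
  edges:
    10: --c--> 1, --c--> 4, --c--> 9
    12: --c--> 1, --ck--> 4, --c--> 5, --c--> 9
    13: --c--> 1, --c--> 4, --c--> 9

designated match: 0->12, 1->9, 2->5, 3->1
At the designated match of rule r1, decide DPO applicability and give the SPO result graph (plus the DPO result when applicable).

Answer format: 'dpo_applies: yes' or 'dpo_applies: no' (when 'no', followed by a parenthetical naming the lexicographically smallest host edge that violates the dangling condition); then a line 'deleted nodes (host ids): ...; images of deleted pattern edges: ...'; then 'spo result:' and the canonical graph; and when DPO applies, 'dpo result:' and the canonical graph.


dpo_applies: no
(the rule deletes node 12, which keeps host edge (12,4,ck) outside the match image — the dangling condition fails, DPO blocks; SPO proceeds and side-deletes such edges)
deleted nodes (host ids): 12; images of deleted pattern edges: (12,1,c); (12,5,c); (12,9,c)
spo result:
nodes: 1:vx, 4:vx, 5:vx, 6:vx, 9:vx, 10:tri, 13:tri, 14:vx, 15:vx, 16:vx, 17:tri, 18:tri, 19:tri, 20:tri
edges: (10,1,c); (10,4,c); (10,9,c); (13,1,c); (13,4,c); (13,9,c); (17,9,c); (17,14,c); (17,16,c); (18,5,c); (18,14,c); (18,15,c); (19,1,c); (19,15,c); (19,16,c); (20,14,c); (20,15,c); (20,16,c)


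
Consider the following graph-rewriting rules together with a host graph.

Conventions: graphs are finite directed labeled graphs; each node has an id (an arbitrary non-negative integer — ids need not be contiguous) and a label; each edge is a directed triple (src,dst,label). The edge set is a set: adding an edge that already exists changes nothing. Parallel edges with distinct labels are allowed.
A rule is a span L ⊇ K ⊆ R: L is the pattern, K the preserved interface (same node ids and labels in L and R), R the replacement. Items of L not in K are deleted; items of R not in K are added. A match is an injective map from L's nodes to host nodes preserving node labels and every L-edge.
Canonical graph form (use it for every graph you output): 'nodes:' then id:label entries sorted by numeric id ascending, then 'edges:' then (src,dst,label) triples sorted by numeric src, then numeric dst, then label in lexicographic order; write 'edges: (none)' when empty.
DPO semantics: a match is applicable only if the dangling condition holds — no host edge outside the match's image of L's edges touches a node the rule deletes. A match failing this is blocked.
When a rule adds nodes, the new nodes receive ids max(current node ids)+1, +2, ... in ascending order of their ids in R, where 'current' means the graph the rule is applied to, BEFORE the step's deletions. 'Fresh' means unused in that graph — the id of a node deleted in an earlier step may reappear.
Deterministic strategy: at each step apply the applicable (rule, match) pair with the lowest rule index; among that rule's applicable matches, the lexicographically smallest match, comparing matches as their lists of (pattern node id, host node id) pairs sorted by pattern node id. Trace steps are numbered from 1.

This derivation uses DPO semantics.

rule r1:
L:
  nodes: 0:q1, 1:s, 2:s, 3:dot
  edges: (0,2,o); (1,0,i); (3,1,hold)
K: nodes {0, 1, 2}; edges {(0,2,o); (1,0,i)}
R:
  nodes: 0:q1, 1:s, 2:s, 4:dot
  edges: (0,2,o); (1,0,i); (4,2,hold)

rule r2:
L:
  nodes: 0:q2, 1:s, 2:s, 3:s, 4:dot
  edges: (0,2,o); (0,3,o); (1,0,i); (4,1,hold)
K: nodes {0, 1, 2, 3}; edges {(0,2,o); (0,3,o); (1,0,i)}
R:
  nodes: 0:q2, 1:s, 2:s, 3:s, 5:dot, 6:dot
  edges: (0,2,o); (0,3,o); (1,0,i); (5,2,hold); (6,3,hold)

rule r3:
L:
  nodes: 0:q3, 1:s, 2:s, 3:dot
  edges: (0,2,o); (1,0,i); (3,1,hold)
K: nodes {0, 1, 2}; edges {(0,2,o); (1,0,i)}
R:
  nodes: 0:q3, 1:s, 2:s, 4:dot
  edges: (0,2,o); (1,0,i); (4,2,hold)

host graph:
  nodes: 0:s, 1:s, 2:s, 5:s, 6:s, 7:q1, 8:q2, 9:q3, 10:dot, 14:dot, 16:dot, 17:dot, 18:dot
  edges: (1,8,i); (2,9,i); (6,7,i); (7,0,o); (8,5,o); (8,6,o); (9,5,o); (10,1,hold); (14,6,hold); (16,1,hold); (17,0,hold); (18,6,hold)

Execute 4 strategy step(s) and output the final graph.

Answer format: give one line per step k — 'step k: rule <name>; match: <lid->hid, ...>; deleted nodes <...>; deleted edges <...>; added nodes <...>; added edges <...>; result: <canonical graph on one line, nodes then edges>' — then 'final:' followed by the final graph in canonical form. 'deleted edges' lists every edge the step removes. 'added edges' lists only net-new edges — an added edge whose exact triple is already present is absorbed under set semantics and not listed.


step 1: rule r1; match: 0->7, 1->6, 2->0, 3->14; deleted nodes 14; deleted edges (14,6,hold); added nodes 19; added edges (19,0,hold); result: nodes: 0:s, 1:s, 2:s, 5:s, 6:s, 7:q1, 8:q2, 9:q3, 10:dot, 16:dot, 17:dot, 18:dot, 19:dot edges: (1,8,i); (2,9,i); (6,7,i); (7,0,o); (8,5,o); (8,6,o); (9,5,o); (10,1,hold); (16,1,hold); (17,0,hold); (18,6,hold); (19,0,hold)
step 2: rule r1; match: 0->7, 1->6, 2->0, 3->18; deleted nodes 18; deleted edges (18,6,hold); added nodes 20; added edges (20,0,hold); result: nodes: 0:s, 1:s, 2:s, 5:s, 6:s, 7:q1, 8:q2, 9:q3, 10:dot, 16:dot, 17:dot, 19:dot, 20:dot edges: (1,8,i); (2,9,i); (6,7,i); (7,0,o); (8,5,o); (8,6,o); (9,5,o); (10,1,hold); (16,1,hold); (17,0,hold); (19,0,hold); (20,0,hold)
step 3: rule r2; match: 0->8, 1->1, 2->5, 3->6, 4->10; deleted nodes 10; deleted edges (10,1,hold); added nodes 21, 22; added edges (21,5,hold); (22,6,hold); result: nodes: 0:s, 1:s, 2:s, 5:s, 6:s, 7:q1, 8:q2, 9:q3, 16:dot, 17:dot, 19:dot, 20:dot, 21:dot, 22:dot edges: (1,8,i); (2,9,i); (6,7,i); (7,0,o); (8,5,o); (8,6,o); (9,5,o); (16,1,hold); (17,0,hold); (19,0,hold); (20,0,hold); (21,5,hold); (22,6,hold)
step 4: rule r1; match: 0->7, 1->6, 2->0, 3->22; deleted nodes 22; deleted edges (22,6,hold); added nodes 23; added edges (23,0,hold); result: nodes: 0:s, 1:s, 2:s, 5:s, 6:s, 7:q1, 8:q2, 9:q3, 16:dot, 17:dot, 19:dot, 20:dot, 21:dot, 23:dot edges: (1,8,i); (2,9,i); (6,7,i); (7,0,o); (8,5,o); (8,6,o); (9,5,o); (16,1,hold); (17,0,hold); (19,0,hold); (20,0,hold); (21,5,hold); (23,0,hold)
final:
nodes: 0:s, 1:s, 2:s, 5:s, 6:s, 7:q1, 8:q2, 9:q3, 16:dot, 17:dot, 19:dot, 20:dot, 21:dot, 23:dot
edges: (1,8,i); (2,9,i); (6,7,i); (7,0,o); (8,5,o); (8,6,o); (9,5,o); (16,1,hold); (17,0,hold); (19,0,hold); (20,0,hold); (21,5,hold); (23,0,hold)
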